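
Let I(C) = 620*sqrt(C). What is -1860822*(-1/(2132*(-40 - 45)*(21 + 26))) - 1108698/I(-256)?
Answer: -930411/4258670 + 554349*I/4960 ≈ -0.21847 + 111.76*I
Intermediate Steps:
-1860822*(-1/(2132*(-40 - 45)*(21 + 26))) - 1108698/I(-256) = -1860822*(-1/(2132*(-40 - 45)*(21 + 26))) - 1108698*(-I/9920) = -1860822/(-3854*(-85)*26) - 1108698*(-I/9920) = -1860822/(-82*(-3995)*26) - 1108698*(-I/9920) = -1860822/(327590*26) - (-554349)*I/4960 = -1860822/8517340 + 554349*I/4960 = -1860822*1/8517340 + 554349*I/4960 = -930411/4258670 + 554349*I/4960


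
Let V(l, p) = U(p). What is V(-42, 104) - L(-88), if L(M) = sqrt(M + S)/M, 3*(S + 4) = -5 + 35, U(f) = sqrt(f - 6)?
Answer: 7*sqrt(2) + I*sqrt(82)/88 ≈ 9.8995 + 0.1029*I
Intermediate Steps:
U(f) = sqrt(-6 + f)
S = 6 (S = -4 + (-5 + 35)/3 = -4 + (1/3)*30 = -4 + 10 = 6)
V(l, p) = sqrt(-6 + p)
L(M) = sqrt(6 + M)/M (L(M) = sqrt(M + 6)/M = sqrt(6 + M)/M)
V(-42, 104) - L(-88) = sqrt(-6 + 104) - sqrt(6 - 88)/(-88) = sqrt(98) - (-1)*sqrt(-82)/88 = 7*sqrt(2) - (-1)*I*sqrt(82)/88 = 7*sqrt(2) + I*sqrt(82)/88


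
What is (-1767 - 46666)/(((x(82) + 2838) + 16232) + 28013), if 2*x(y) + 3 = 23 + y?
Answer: -48433/47134 ≈ -1.0276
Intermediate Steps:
x(y) = 10 + y/2 (x(y) = -3/2 + (23 + y)/2 = -3/2 + (23/2 + y/2) = 10 + y/2)
(-1767 - 46666)/(((x(82) + 2838) + 16232) + 28013) = (-1767 - 46666)/((((10 + (1/2)*82) + 2838) + 16232) + 28013) = -48433/((((10 + 41) + 2838) + 16232) + 28013) = -48433/(((51 + 2838) + 16232) + 28013) = -48433/((2889 + 16232) + 28013) = -48433/(19121 + 28013) = -48433/47134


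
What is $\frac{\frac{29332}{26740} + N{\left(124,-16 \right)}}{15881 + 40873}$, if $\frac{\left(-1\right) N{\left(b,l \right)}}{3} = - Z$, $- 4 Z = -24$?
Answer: $\frac{127663}{379400490} \approx 0.00033649$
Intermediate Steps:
$Z = 6$ ($Z = \left(- \frac{1}{4}\right) \left(-24\right) = 6$)
$N{\left(b,l \right)} = 18$ ($N{\left(b,l \right)} = - 3 \left(\left(-1\right) 6\right) = \left(-3\right) \left(-6\right) = 18$)
$\frac{\frac{29332}{26740} + N{\left(124,-16 \right)}}{15881 + 40873} = \frac{\frac{29332}{26740} + 18}{15881 + 40873} = \frac{29332 \cdot \frac{1}{26740} + 18}{56754} = \left(\frac{7333}{6685} + 18\right) \frac{1}{56754} = \frac{127663}{6685} \cdot \frac{1}{56754} = \frac{127663}{379400490}$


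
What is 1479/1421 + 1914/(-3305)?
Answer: 74769/161945 ≈ 0.46169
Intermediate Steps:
1479/1421 + 1914/(-3305) = 1479*(1/1421) + 1914*(-1/3305) = 51/49 - 1914/3305 = 74769/161945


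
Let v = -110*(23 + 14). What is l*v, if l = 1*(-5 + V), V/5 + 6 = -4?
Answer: 223850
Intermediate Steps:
V = -50 (V = -30 + 5*(-4) = -30 - 20 = -50)
v = -4070 (v = -110*37 = -4070)
l = -55 (l = 1*(-5 - 50) = 1*(-55) = -55)
l*v = -55*(-4070) = 223850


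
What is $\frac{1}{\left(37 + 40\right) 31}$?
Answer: $\frac{1}{2387} \approx 0.00041894$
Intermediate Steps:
$\frac{1}{\left(37 + 40\right) 31} = \frac{1}{77 \cdot 31} = \frac{1}{2387}$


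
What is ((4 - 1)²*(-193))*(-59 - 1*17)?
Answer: 132012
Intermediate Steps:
((4 - 1)²*(-193))*(-59 - 1*17) = (3²*(-193))*(-59 - 17) = (9*(-193))*(-76) = -1737*(-76) = 132012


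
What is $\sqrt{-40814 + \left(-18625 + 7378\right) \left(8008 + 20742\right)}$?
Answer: $8 i \sqrt{5053001} \approx 17983.0 i$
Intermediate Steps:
$\sqrt{-40814 + \left(-18625 + 7378\right) \left(8008 + 20742\right)} = \sqrt{-40814 - 323351250} = \sqrt{-323392064} = 8 i \sqrt{5053001}$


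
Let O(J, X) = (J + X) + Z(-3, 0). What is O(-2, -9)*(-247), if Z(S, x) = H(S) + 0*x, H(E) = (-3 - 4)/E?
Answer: 6422/3 ≈ 2140.7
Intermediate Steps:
H(E) = -7/E
Z(S, x) = -7/S (Z(S, x) = -7/S + 0*x = -7/S + 0 = -7/S)
O(J, X) = 7/3 + J + X (O(J, X) = (J + X) - 7/(-3) = (J + X) - 7*(-1/3) = (J + X) + 7/3 = 7/3 + J + X)
O(-2, -9)*(-247) = (7/3 - 2 - 9)*(-247) = -26/3*(-247) = 6422/3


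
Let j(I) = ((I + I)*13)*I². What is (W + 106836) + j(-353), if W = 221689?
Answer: -1143332877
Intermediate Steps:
j(I) = 26*I³ (j(I) = ((2*I)*13)*I² = (26*I)*I² = 26*I³)
(W + 106836) + j(-353) = (221689 + 106836) + 26*(-353)³ = 328525 + 26*(-43986977) = 328525 - 1143661402 = -1143332877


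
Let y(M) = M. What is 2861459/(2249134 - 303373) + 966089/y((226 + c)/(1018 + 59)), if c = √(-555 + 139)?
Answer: 76256990801580481/16698520902 - 346825951*I*√26/4291 ≈ 4.5667e+6 - 4.1214e+5*I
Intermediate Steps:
c = 4*I*√26 (c = √(-416) = 4*I*√26 ≈ 20.396*I)
2861459/(2249134 - 303373) + 966089/y((226 + c)/(1018 + 59)) = 2861459/(2249134 - 303373) + 966089/(((226 + 4*I*√26)/(1018 + 59))) = 2861459/1945761 + 966089/(((226 + 4*I*√26)/1077)) = 2861459*(1/1945761) + 966089/(((226 + 4*I*√26)*(1/1077))) = 2861459/1945761 + 966089/(226/1077 + 4*I*√26/1077)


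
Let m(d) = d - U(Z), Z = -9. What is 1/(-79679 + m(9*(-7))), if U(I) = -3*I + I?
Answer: -1/79760 ≈ -1.2538e-5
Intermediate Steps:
U(I) = -2*I
m(d) = -18 + d (m(d) = d - (-2)*(-9) = d - 1*18 = d - 18 = -18 + d)
1/(-79679 + m(9*(-7))) = 1/(-79679 + (-18 + 9*(-7))) = 1/(-79679 + (-18 - 63)) = 1/(-79679 - 81) = 1/(-79760) = -1/79760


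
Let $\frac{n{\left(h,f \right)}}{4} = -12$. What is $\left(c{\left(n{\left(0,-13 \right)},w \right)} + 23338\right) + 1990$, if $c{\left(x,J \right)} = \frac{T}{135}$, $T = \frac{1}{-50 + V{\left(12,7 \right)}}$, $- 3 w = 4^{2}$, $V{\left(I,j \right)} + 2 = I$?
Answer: $\frac{136771199}{5400} \approx 25328.0$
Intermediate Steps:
$V{\left(I,j \right)} = -2 + I$
$n{\left(h,f \right)} = -48$ ($n{\left(h,f \right)} = 4 \left(-12\right) = -48$)
$w = - \frac{16}{3}$ ($w = - \frac{4^{2}}{3} = \left(- \frac{1}{3}\right) 16 = - \frac{16}{3} \approx -5.3333$)
$T = - \frac{1}{40}$ ($T = \frac{1}{-50 + \left(-2 + 12\right)} = \frac{1}{-50 + 10} = \frac{1}{-40} = - \frac{1}{40} \approx -0.025$)
$c{\left(x,J \right)} = - \frac{1}{5400}$ ($c{\left(x,J \right)} = - \frac{1}{40 \cdot 135} = \left(- \frac{1}{40}\right) \frac{1}{135} = - \frac{1}{5400}$)
$\left(c{\left(n{\left(0,-13 \right)},w \right)} + 23338\right) + 1990 = \left(- \frac{1}{5400} + 23338\right) + 1990 = \frac{126025199}{5400} + 1990 = \frac{136771199}{5400}$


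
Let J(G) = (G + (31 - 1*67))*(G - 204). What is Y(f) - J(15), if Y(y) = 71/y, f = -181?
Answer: -718460/181 ≈ -3969.4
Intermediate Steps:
J(G) = (-204 + G)*(-36 + G) (J(G) = (G + (31 - 67))*(-204 + G) = (G - 36)*(-204 + G) = (-36 + G)*(-204 + G) = (-204 + G)*(-36 + G))
Y(f) - J(15) = 71/(-181) - (7344 + 15**2 - 240*15) = 71*(-1/181) - (7344 + 225 - 3600) = -71/181 - 1*3969 = -71/181 - 3969 = -718460/181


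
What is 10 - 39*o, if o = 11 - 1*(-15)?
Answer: -1004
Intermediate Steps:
o = 26 (o = 11 + 15 = 26)
10 - 39*o = 10 - 39*26 = 10 - 1014 = -1004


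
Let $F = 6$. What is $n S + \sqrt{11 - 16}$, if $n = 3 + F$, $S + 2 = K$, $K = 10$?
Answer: $72 + i \sqrt{5} \approx 72.0 + 2.2361 i$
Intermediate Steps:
$S = 8$ ($S = -2 + 10 = 8$)
$n = 9$ ($n = 3 + 6 = 9$)
$n S + \sqrt{11 - 16} = 9 \cdot 8 + \sqrt{11 - 16} = 72 + \sqrt{-5} = 72 + i \sqrt{5}$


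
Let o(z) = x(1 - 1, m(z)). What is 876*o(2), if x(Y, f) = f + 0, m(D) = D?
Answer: 1752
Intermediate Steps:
x(Y, f) = f
o(z) = z
876*o(2) = 876*2 = 1752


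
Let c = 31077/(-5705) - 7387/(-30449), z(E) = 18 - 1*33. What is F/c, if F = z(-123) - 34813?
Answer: 3025012844630/452060369 ≈ 6691.6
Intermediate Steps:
z(E) = -15 (z(E) = 18 - 33 = -15)
F = -34828 (F = -15 - 34813 = -34828)
c = -904120738/173711545 (c = 31077*(-1/5705) - 7387*(-1/30449) = -31077/5705 + 7387/30449 = -904120738/173711545 ≈ -5.2047)
F/c = -34828/(-904120738/173711545) = -34828*(-173711545/904120738) = 3025012844630/452060369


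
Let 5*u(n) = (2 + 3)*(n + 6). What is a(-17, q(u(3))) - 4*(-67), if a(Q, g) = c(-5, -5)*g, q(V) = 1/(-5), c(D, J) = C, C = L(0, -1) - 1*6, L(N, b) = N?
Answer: 1346/5 ≈ 269.20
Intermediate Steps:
C = -6 (C = 0 - 1*6 = 0 - 6 = -6)
c(D, J) = -6
u(n) = 6 + n (u(n) = ((2 + 3)*(n + 6))/5 = (5*(6 + n))/5 = (30 + 5*n)/5 = 6 + n)
q(V) = -⅕ (q(V) = 1*(-⅕) = -⅕)
a(Q, g) = -6*g
a(-17, q(u(3))) - 4*(-67) = -6*(-⅕) - 4*(-67) = 6/5 + 268 = 1346/5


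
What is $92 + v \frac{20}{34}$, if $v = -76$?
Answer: $\frac{804}{17} \approx 47.294$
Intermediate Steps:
$92 + v \frac{20}{34} = 92 - 76 \cdot \frac{20}{34} = 92 - 76 \cdot 20 \cdot \frac{1}{34} = 92 - \frac{760}{17} = \frac{804}{17}$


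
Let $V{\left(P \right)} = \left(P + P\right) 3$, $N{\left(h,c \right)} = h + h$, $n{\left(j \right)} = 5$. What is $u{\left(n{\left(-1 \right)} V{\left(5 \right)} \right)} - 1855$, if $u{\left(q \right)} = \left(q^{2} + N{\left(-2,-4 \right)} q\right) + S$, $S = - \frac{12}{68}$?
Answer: $\frac{340762}{17} \approx 20045.0$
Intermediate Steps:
$N{\left(h,c \right)} = 2 h$
$V{\left(P \right)} = 6 P$ ($V{\left(P \right)} = 2 P 3 = 6 P$)
$S = - \frac{3}{17}$ ($S = \left(-12\right) \frac{1}{68} = - \frac{3}{17} \approx -0.17647$)
$u{\left(q \right)} = - \frac{3}{17} + q^{2} - 4 q$ ($u{\left(q \right)} = \left(q^{2} + 2 \left(-2\right) q\right) - \frac{3}{17} = \left(q^{2} - 4 q\right) - \frac{3}{17} = - \frac{3}{17} + q^{2} - 4 q$)
$u{\left(n{\left(-1 \right)} V{\left(5 \right)} \right)} - 1855 = \left(- \frac{3}{17} + \left(5 \cdot 6 \cdot 5\right)^{2} - 4 \cdot 5 \cdot 6 \cdot 5\right) - 1855 = \left(- \frac{3}{17} + \left(5 \cdot 30\right)^{2} - 4 \cdot 5 \cdot 30\right) - 1855 = \left(- \frac{3}{17} + 150^{2} - 600\right) - 1855 = \left(- \frac{3}{17} + 22500 - 600\right) - 1855 = \frac{372297}{17} - 1855 = \frac{340762}{17}$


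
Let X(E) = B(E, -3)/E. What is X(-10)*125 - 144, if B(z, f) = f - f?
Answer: -144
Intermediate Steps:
B(z, f) = 0
X(E) = 0 (X(E) = 0/E = 0)
X(-10)*125 - 144 = 0*125 - 144 = 0 - 144 = -144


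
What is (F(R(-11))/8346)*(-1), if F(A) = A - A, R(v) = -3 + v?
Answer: 0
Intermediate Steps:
F(A) = 0
(F(R(-11))/8346)*(-1) = (0/8346)*(-1) = (0*(1/8346))*(-1) = 0*(-1) = 0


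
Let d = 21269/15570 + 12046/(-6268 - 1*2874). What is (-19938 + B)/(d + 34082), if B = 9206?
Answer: -763801484040/2425635401029 ≈ -0.31489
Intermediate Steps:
d = 3442489/71170470 (d = 21269*(1/15570) + 12046/(-6268 - 2874) = 21269/15570 + 12046/(-9142) = 21269/15570 + 12046*(-1/9142) = 21269/15570 - 6023/4571 = 3442489/71170470 ≈ 0.048370)
(-19938 + B)/(d + 34082) = (-19938 + 9206)/(3442489/71170470 + 34082) = -10732/2425635401029/71170470 = -10732*71170470/2425635401029 = -763801484040/2425635401029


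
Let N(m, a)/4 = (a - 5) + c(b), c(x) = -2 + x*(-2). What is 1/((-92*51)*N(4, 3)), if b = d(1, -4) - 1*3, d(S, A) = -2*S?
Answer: -1/112608 ≈ -8.8804e-6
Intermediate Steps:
b = -5 (b = -2*1 - 1*3 = -2 - 3 = -5)
c(x) = -2 - 2*x
N(m, a) = 12 + 4*a (N(m, a) = 4*((a - 5) + (-2 - 2*(-5))) = 4*((-5 + a) + (-2 + 10)) = 4*((-5 + a) + 8) = 4*(3 + a) = 12 + 4*a)
1/((-92*51)*N(4, 3)) = 1/((-92*51)*(12 + 4*3)) = 1/(-4692*(12 + 12)) = 1/(-4692*24) = 1/(-112608) = -1/112608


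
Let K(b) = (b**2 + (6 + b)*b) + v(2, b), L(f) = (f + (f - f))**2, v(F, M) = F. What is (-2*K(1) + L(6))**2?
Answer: 256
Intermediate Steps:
L(f) = f**2 (L(f) = (f + 0)**2 = f**2)
K(b) = 2 + b**2 + b*(6 + b) (K(b) = (b**2 + (6 + b)*b) + 2 = (b**2 + b*(6 + b)) + 2 = 2 + b**2 + b*(6 + b))
(-2*K(1) + L(6))**2 = (-2*(2 + 2*1**2 + 6*1) + 6**2)**2 = (-2*(2 + 2*1 + 6) + 36)**2 = (-2*(2 + 2 + 6) + 36)**2 = (-2*10 + 36)**2 = (-20 + 36)**2 = 16**2 = 256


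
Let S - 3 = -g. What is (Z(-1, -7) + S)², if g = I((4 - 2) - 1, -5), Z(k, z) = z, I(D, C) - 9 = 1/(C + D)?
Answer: 2601/16 ≈ 162.56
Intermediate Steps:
I(D, C) = 9 + 1/(C + D)
g = 35/4 (g = (1 + 9*(-5) + 9*((4 - 2) - 1))/(-5 + ((4 - 2) - 1)) = (1 - 45 + 9*(2 - 1))/(-5 + (2 - 1)) = (1 - 45 + 9*1)/(-5 + 1) = (1 - 45 + 9)/(-4) = -¼*(-35) = 35/4 ≈ 8.7500)
S = -23/4 (S = 3 - 1*35/4 = 3 - 35/4 = -23/4 ≈ -5.7500)
(Z(-1, -7) + S)² = (-7 - 23/4)² = (-51/4)² = 2601/16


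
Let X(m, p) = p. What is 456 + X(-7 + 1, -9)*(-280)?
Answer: 2976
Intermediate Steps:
456 + X(-7 + 1, -9)*(-280) = 456 - 9*(-280) = 456 + 2520 = 2976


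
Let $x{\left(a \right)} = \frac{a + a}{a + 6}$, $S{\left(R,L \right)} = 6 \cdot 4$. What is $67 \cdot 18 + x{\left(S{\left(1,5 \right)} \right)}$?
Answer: $\frac{6038}{5} \approx 1207.6$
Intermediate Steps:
$S{\left(R,L \right)} = 24$
$x{\left(a \right)} = \frac{2 a}{6 + a}$
$67 \cdot 18 + x{\left(S{\left(1,5 \right)} \right)} = 67 \cdot 18 + 2 \cdot 24 \frac{1}{6 + 24} = 1206 + 2 \cdot 24 \cdot \frac{1}{30} = 1206 + \frac{8}{5} = \frac{6038}{5}$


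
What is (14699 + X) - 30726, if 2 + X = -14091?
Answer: -30120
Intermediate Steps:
X = -14093 (X = -2 - 14091 = -14093)
(14699 + X) - 30726 = (14699 - 14093) - 30726 = 606 - 30726 = -30120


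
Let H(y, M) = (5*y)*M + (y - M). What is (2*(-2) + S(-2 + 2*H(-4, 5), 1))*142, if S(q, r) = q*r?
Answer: -31808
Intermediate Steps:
H(y, M) = y - M + 5*M*y (H(y, M) = 5*M*y + (y - M) = y - M + 5*M*y)
(2*(-2) + S(-2 + 2*H(-4, 5), 1))*142 = (2*(-2) + (-2 + 2*(-4 - 1*5 + 5*5*(-4)))*1)*142 = (-4 + (-2 + 2*(-4 - 5 - 100))*1)*142 = (-4 + (-2 + 2*(-109))*1)*142 = (-4 + (-2 - 218)*1)*142 = (-4 - 220*1)*142 = (-4 - 220)*142 = -224*142 = -31808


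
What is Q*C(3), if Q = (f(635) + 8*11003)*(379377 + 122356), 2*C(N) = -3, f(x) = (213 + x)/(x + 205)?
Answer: -2318665235429/35 ≈ -6.6248e+10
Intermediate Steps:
f(x) = (213 + x)/(205 + x)
C(N) = -3/2 (C(N) = (1/2)*(-3) = -3/2)
Q = 4637330470858/105 (Q = ((213 + 635)/(205 + 635) + 8*11003)*(379377 + 122356) = (848/840 + 88024)*501733 = ((1/840)*848 + 88024)*501733 = (106/105 + 88024)*501733 = (9242626/105)*501733 = 4637330470858/105 ≈ 4.4165e+10)
Q*C(3) = (4637330470858/105)*(-3/2) = -2318665235429/35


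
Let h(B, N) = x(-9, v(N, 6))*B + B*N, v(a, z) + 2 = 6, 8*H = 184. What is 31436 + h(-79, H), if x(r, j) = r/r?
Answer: 29540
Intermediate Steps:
H = 23 (H = (⅛)*184 = 23)
v(a, z) = 4 (v(a, z) = -2 + 6 = 4)
x(r, j) = 1
h(B, N) = B + B*N (h(B, N) = 1*B + B*N = B + B*N)
31436 + h(-79, H) = 31436 - 79*(1 + 23) = 31436 - 79*24 = 31436 - 1896 = 29540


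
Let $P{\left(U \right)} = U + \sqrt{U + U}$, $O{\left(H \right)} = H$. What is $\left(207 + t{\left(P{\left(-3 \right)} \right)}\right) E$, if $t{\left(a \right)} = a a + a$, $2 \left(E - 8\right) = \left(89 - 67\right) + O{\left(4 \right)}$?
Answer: $4347 - 105 i \sqrt{6} \approx 4347.0 - 257.2 i$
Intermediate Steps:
$P{\left(U \right)} = U + \sqrt{2} \sqrt{U}$ ($P{\left(U \right)} = U + \sqrt{2 U} = U + \sqrt{2} \sqrt{U}$)
$E = 21$ ($E = 8 + \frac{\left(89 - 67\right) + 4}{2} = 8 + \frac{22 + 4}{2} = 8 + \frac{1}{2} \cdot 26 = 8 + 13 = 21$)
$t{\left(a \right)} = a + a^{2}$ ($t{\left(a \right)} = a^{2} + a = a + a^{2}$)
$\left(207 + t{\left(P{\left(-3 \right)} \right)}\right) E = \left(207 + \left(-3 + \sqrt{2} \sqrt{-3}\right) \left(1 - \left(3 - \sqrt{2} \sqrt{-3}\right)\right)\right) 21 = \left(207 + \left(-3 + \sqrt{2} i \sqrt{3}\right) \left(1 - \left(3 - \sqrt{2} i \sqrt{3}\right)\right)\right) 21 = \left(207 + \left(-3 + i \sqrt{6}\right) \left(1 - \left(3 - i \sqrt{6}\right)\right)\right) 21 = \left(207 + \left(-3 + i \sqrt{6}\right) \left(-2 + i \sqrt{6}\right)\right) 21 = 4347 + 21 \left(-3 + i \sqrt{6}\right) \left(-2 + i \sqrt{6}\right)$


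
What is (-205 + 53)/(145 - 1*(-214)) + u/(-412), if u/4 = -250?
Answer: 74094/36977 ≈ 2.0038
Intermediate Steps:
u = -1000 (u = 4*(-250) = -1000)
(-205 + 53)/(145 - 1*(-214)) + u/(-412) = (-205 + 53)/(145 - 1*(-214)) - 1000/(-412) = -152/(145 + 214) - 1000*(-1/412) = -152/359 + 250/103 = 74094/36977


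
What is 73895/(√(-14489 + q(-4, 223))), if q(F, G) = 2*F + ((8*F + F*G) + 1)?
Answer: -14779*I*√3855/1542 ≈ -595.08*I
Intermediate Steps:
q(F, G) = 1 + 10*F + F*G (q(F, G) = 2*F + (1 + 8*F + F*G) = 1 + 10*F + F*G)
73895/(√(-14489 + q(-4, 223))) = 73895/(√(-14489 + (1 + 10*(-4) - 4*223))) = 73895/(√(-14489 + (1 - 40 - 892))) = 73895/(√(-14489 - 931)) = 73895/(√(-15420)) = 73895/((2*I*√3855)) = 73895*(-I*√3855/7710) = -14779*I*√3855/1542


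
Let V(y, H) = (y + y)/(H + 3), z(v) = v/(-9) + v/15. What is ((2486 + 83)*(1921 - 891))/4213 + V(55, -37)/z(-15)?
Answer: 89271235/143242 ≈ 623.22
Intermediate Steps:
z(v) = -2*v/45 (z(v) = v*(-1/9) + v*(1/15) = -v/9 + v/15 = -2*v/45)
V(y, H) = 2*y/(3 + H) (V(y, H) = (2*y)/(3 + H) = 2*y/(3 + H))
((2486 + 83)*(1921 - 891))/4213 + V(55, -37)/z(-15) = ((2486 + 83)*(1921 - 891))/4213 + (2*55/(3 - 37))/((-2/45*(-15))) = (2569*1030)*(1/4213) + (2*55/(-34))/(2/3) = 2646070*(1/4213) + (2*55*(-1/34))*(3/2) = 2646070/4213 - 55/17*3/2 = 2646070/4213 - 165/34 = 89271235/143242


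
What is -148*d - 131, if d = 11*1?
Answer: -1759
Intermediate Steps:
d = 11
-148*d - 131 = -148*11 - 131 = -1628 - 131 = -1759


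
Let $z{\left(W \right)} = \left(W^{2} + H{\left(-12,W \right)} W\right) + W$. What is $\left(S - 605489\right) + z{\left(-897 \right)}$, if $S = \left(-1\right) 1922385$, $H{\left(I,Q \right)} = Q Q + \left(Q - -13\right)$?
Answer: $-722665487$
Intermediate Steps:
$H{\left(I,Q \right)} = 13 + Q + Q^{2}$ ($H{\left(I,Q \right)} = Q^{2} + \left(Q + 13\right) = Q^{2} + \left(13 + Q\right) = 13 + Q + Q^{2}$)
$z{\left(W \right)} = W + W^{2} + W \left(13 + W + W^{2}\right)$ ($z{\left(W \right)} = \left(W^{2} + \left(13 + W + W^{2}\right) W\right) + W = \left(W^{2} + W \left(13 + W + W^{2}\right)\right) + W = W + W^{2} + W \left(13 + W + W^{2}\right)$)
$S = -1922385$
$\left(S - 605489\right) + z{\left(-897 \right)} = \left(-1922385 - 605489\right) - 897 \left(14 + \left(-897\right)^{2} + 2 \left(-897\right)\right) = -2527874 - 897 \left(14 + 804609 - 1794\right) = -2527874 - 720137613 = -722665487$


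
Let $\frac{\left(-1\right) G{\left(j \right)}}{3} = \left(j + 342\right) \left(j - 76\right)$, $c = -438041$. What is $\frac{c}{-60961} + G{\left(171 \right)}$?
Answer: $- \frac{8912364964}{60961} \approx -1.462 \cdot 10^{5}$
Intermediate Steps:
$G{\left(j \right)} = - 3 \left(-76 + j\right) \left(342 + j\right)$ ($G{\left(j \right)} = - 3 \left(j + 342\right) \left(j - 76\right) = - 3 \left(342 + j\right) \left(-76 + j\right) = - 3 \left(-76 + j\right) \left(342 + j\right)$)
$\frac{c}{-60961} + G{\left(171 \right)} = - \frac{438041}{-60961} - \left(58482 + 87723\right) = \left(-438041\right) \left(- \frac{1}{60961}\right) - 146205 = \frac{438041}{60961} - 146205 = - \frac{8912364964}{60961}$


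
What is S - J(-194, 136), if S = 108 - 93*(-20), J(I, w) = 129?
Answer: 1839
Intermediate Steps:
S = 1968 (S = 108 + 1860 = 1968)
S - J(-194, 136) = 1968 - 1*129 = 1968 - 129 = 1839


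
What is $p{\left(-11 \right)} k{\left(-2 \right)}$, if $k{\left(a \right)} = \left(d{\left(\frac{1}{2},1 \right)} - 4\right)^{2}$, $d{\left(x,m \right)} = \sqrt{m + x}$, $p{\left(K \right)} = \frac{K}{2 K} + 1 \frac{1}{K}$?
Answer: $\frac{315}{44} - \frac{18 \sqrt{6}}{11} \approx 3.1508$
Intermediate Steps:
$p{\left(K \right)} = \frac{1}{2} + \frac{1}{K}$ ($p{\left(K \right)} = K \frac{1}{2 K} + \frac{1}{K} = \frac{1}{2} + \frac{1}{K}$)
$k{\left(a \right)} = \left(-4 + \frac{\sqrt{6}}{2}\right)^{2}$ ($k{\left(a \right)} = \left(\sqrt{1 + \frac{1}{2}} - 4\right)^{2} = \left(\sqrt{\frac{3}{2}} - 4\right)^{2} = \left(\frac{\sqrt{6}}{2} - 4\right)^{2} = \left(-4 + \frac{\sqrt{6}}{2}\right)^{2}$)
$p{\left(-11 \right)} k{\left(-2 \right)} = \frac{2 - 11}{2 \left(-11\right)} \frac{\left(8 - \sqrt{6}\right)^{2}}{4} = \frac{1}{2} \left(- \frac{1}{11}\right) \left(-9\right) \frac{\left(8 - \sqrt{6}\right)^{2}}{4} = \frac{9 \frac{\left(8 - \sqrt{6}\right)^{2}}{4}}{22} = \frac{9 \left(8 - \sqrt{6}\right)^{2}}{88}$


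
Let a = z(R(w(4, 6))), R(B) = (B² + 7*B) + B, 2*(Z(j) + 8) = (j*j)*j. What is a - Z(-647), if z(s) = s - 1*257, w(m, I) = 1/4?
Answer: 2166716233/16 ≈ 1.3542e+8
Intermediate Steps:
w(m, I) = ¼
Z(j) = -8 + j³/2 (Z(j) = -8 + ((j*j)*j)/2 = -8 + (j²*j)/2 = -8 + j³/2)
R(B) = B² + 8*B
z(s) = -257 + s (z(s) = s - 257 = -257 + s)
a = -4079/16 (a = -257 + (8 + ¼)/4 = -257 + (¼)*(33/4) = -257 + 33/16 = -4079/16 ≈ -254.94)
a - Z(-647) = -4079/16 - (-8 + (½)*(-647)³) = -4079/16 - (-8 + (½)*(-270840023)) = -4079/16 - (-8 - 270840023/2) = -4079/16 - 1*(-270840039/2) = -4079/16 + 270840039/2 = 2166716233/16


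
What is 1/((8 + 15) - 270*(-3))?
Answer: 1/833 ≈ 0.0012005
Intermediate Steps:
1/((8 + 15) - 270*(-3)) = 1/(23 - 45*(-18)) = 1/(23 + 810) = 1/833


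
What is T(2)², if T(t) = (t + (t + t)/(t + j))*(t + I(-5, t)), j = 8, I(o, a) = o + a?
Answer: 144/25 ≈ 5.7600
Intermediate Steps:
I(o, a) = a + o
T(t) = (-5 + 2*t)*(t + 2*t/(8 + t)) (T(t) = (t + (t + t)/(t + 8))*(t + (t - 5)) = (t + (2*t)/(8 + t))*(t + (-5 + t)) = (t + 2*t/(8 + t))*(-5 + 2*t) = (-5 + 2*t)*(t + 2*t/(8 + t)))
T(2)² = (2*(-50 + 2*2² + 15*2)/(8 + 2))² = (2*(-50 + 2*4 + 30)/10)² = (2*(⅒)*(-50 + 8 + 30))² = (2*(⅒)*(-12))² = (-12/5)² = 144/25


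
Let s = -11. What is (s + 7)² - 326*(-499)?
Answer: 162690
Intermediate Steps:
(s + 7)² - 326*(-499) = (-11 + 7)² - 326*(-499) = (-4)² + 162674 = 16 + 162674 = 162690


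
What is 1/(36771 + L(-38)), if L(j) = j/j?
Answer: 1/36772 ≈ 2.7195e-5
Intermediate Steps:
L(j) = 1
1/(36771 + L(-38)) = 1/(36771 + 1) = 1/36772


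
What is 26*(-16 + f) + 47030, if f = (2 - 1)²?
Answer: 46640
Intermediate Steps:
f = 1 (f = 1² = 1)
26*(-16 + f) + 47030 = 26*(-16 + 1) + 47030 = 26*(-15) + 47030 = -390 + 47030 = 46640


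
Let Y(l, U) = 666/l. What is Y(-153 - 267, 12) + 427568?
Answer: 29929649/70 ≈ 4.2757e+5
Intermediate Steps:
Y(-153 - 267, 12) + 427568 = 666/(-153 - 267) + 427568 = 666/(-420) + 427568 = 666*(-1/420) + 427568 = -111/70 + 427568 = 29929649/70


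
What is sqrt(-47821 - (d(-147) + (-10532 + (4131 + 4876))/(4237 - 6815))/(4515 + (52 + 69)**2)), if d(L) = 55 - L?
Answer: I*sqrt(29156422913534762778)/24692084 ≈ 218.68*I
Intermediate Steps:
sqrt(-47821 - (d(-147) + (-10532 + (4131 + 4876))/(4237 - 6815))/(4515 + (52 + 69)**2)) = sqrt(-47821 - ((55 - 1*(-147)) + (-10532 + (4131 + 4876))/(4237 - 6815))/(4515 + (52 + 69)**2)) = sqrt(-47821 - ((55 + 147) + (-10532 + 9007)/(-2578))/(4515 + 121**2)) = sqrt(-47821 - (202 - 1525*(-1/2578))/(4515 + 14641)) = sqrt(-47821 - (202 + 1525/2578)/19156) = sqrt(-47821 - 522281/(2578*19156)) = sqrt(-47821 - 1*522281/49384168) = sqrt(-47821 - 522281/49384168) = sqrt(-2361600820209/49384168) = I*sqrt(29156422913534762778)/24692084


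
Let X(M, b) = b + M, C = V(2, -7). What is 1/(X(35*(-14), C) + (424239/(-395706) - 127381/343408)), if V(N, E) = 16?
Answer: -178331504/84786472125 ≈ -0.0021033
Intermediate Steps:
C = 16
X(M, b) = M + b
1/(X(35*(-14), C) + (424239/(-395706) - 127381/343408)) = 1/((35*(-14) + 16) + (424239/(-395706) - 127381/343408)) = 1/((-490 + 16) + (424239*(-1/395706) - 127381*1/343408)) = 1/(-474 + (-141413/131902 - 1003/2704)) = 1/(-474 - 257339229/178331504) = 1/(-84786472125/178331504) = -178331504/84786472125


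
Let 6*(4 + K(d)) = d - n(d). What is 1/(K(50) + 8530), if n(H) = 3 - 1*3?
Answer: 3/25603 ≈ 0.00011717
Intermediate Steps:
n(H) = 0 (n(H) = 3 - 3 = 0)
K(d) = -4 + d/6 (K(d) = -4 + (d - 1*0)/6 = -4 + (d + 0)/6 = -4 + d/6)
1/(K(50) + 8530) = 1/((-4 + (⅙)*50) + 8530) = 1/((-4 + 25/3) + 8530) = 1/(13/3 + 8530) = 1/(25603/3) = 3/25603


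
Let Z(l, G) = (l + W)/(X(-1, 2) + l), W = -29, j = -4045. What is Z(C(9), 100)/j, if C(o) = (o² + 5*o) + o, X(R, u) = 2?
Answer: -106/554165 ≈ -0.00019128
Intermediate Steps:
C(o) = o² + 6*o
Z(l, G) = (-29 + l)/(2 + l) (Z(l, G) = (l - 29)/(2 + l) = (-29 + l)/(2 + l))
Z(C(9), 100)/j = ((-29 + 9*(6 + 9))/(2 + 9*(6 + 9)))/(-4045) = ((-29 + 9*15)/(2 + 9*15))*(-1/4045) = ((-29 + 135)/(2 + 135))*(-1/4045) = (106/137)*(-1/4045) = -106/554165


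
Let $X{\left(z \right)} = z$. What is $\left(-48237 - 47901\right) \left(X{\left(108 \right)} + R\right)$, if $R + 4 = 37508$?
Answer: $-3615942456$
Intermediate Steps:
$R = 37504$ ($R = -4 + 37508 = 37504$)
$\left(-48237 - 47901\right) \left(X{\left(108 \right)} + R\right) = \left(-48237 - 47901\right) \left(108 + 37504\right) = \left(-96138\right) 37612 = -3615942456$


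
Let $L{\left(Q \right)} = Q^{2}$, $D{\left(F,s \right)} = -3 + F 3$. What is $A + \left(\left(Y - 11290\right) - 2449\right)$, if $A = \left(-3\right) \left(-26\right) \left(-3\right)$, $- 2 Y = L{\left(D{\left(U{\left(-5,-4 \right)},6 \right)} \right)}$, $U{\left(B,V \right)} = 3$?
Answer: $-13991$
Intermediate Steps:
$D{\left(F,s \right)} = -3 + 3 F$
$Y = -18$ ($Y = - \frac{\left(-3 + 3 \cdot 3\right)^{2}}{2} = - \frac{\left(-3 + 9\right)^{2}}{2} = - \frac{6^{2}}{2} = \left(- \frac{1}{2}\right) 36 = -18$)
$A = -234$ ($A = 78 \left(-3\right) = -234$)
$A + \left(\left(Y - 11290\right) - 2449\right) = -234 - 13757 = -13991$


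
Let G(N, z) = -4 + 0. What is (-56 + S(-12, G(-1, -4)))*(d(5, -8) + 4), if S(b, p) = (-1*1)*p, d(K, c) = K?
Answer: -468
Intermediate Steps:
G(N, z) = -4
S(b, p) = -p
(-56 + S(-12, G(-1, -4)))*(d(5, -8) + 4) = (-56 - 1*(-4))*(5 + 4) = (-56 + 4)*9 = -52*9 = -468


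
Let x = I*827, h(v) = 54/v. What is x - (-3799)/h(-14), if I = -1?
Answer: -48922/27 ≈ -1811.9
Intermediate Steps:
x = -827 (x = -1*827 = -827)
x - (-3799)/h(-14) = -827 - (-3799)/(54/(-14)) = -827 - (-3799)/(54*(-1/14)) = -827 - (-3799)/(-27/7) = -827 - (-3799)*(-7)/27 = -827 - 1*26593/27 = -827 - 26593/27 = -48922/27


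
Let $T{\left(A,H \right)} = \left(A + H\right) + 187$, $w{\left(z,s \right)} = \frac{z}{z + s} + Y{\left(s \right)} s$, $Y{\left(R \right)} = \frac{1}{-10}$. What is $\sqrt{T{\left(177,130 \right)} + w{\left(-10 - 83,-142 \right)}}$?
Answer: $\frac{12 \sqrt{7802}}{47} \approx 22.552$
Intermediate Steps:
$Y{\left(R \right)} = - \frac{1}{10}$
$w{\left(z,s \right)} = - \frac{s}{10} + \frac{z}{s + z}$ ($w{\left(z,s \right)} = \frac{z}{z + s} - \frac{s}{10} = \frac{z}{s + z} - \frac{s}{10} = - \frac{s}{10} + \frac{z}{s + z}$)
$T{\left(A,H \right)} = 187 + A + H$
$\sqrt{T{\left(177,130 \right)} + w{\left(-10 - 83,-142 \right)}} = \sqrt{\left(187 + 177 + 130\right) + \frac{\left(-10 - 83\right) - \frac{\left(-142\right)^{2}}{10} - - \frac{71 \left(-10 - 83\right)}{5}}{-142 - 93}} = \sqrt{494 + \frac{-93 - \frac{10082}{5} - \left(- \frac{71}{5}\right) \left(-93\right)}{-142 - 93}} = \sqrt{494 + \frac{-93 - \frac{10082}{5} - \frac{6603}{5}}{-235}} = \sqrt{494 - - \frac{686}{47}} = \sqrt{494 + \frac{686}{47}} = \sqrt{\frac{23904}{47}} = \frac{12 \sqrt{7802}}{47}$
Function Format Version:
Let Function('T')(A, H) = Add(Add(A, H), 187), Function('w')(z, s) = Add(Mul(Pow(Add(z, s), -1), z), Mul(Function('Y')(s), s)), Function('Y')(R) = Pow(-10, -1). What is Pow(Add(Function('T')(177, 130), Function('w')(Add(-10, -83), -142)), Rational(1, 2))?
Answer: Mul(Rational(12, 47), Pow(7802, Rational(1, 2))) ≈ 22.552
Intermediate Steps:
Function('Y')(R) = Rational(-1, 10)
Function('w')(z, s) = Add(Mul(Rational(-1, 10), s), Mul(z, Pow(Add(s, z), -1))) (Function('w')(z, s) = Add(Mul(Pow(Add(z, s), -1), z), Mul(Rational(-1, 10), s)) = Add(Mul(Pow(Add(s, z), -1), z), Mul(Rational(-1, 10), s)) = Add(Mul(z, Pow(Add(s, z), -1)), Mul(Rational(-1, 10), s)) = Add(Mul(Rational(-1, 10), s), Mul(z, Pow(Add(s, z), -1))))
Function('T')(A, H) = Add(187, A, H)
Pow(Add(Function('T')(177, 130), Function('w')(Add(-10, -83), -142)), Rational(1, 2)) = Pow(Add(Add(187, 177, 130), Mul(Pow(Add(-142, Add(-10, -83)), -1), Add(Add(-10, -83), Mul(Rational(-1, 10), Pow(-142, 2)), Mul(Rational(-1, 10), -142, Add(-10, -83))))), Rational(1, 2)) = Pow(Add(494, Mul(Pow(Add(-142, -93), -1), Add(-93, Mul(Rational(-1, 10), 20164), Mul(Rational(-1, 10), -142, -93)))), Rational(1, 2)) = Pow(Add(494, Mul(Pow(-235, -1), Add(-93, Rational(-10082, 5), Rational(-6603, 5)))), Rational(1, 2)) = Pow(Add(494, Mul(Rational(-1, 235), -3430)), Rational(1, 2)) = Pow(Add(494, Rational(686, 47)), Rational(1, 2)) = Pow(Rational(23904, 47), Rational(1, 2)) = Mul(Rational(12, 47), Pow(7802, Rational(1, 2)))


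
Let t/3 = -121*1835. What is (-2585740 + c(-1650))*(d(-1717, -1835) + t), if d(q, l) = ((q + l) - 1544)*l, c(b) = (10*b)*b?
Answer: 213993328259300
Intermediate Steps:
c(b) = 10*b²
t = -666105 (t = 3*(-121*1835) = 3*(-222035) = -666105)
d(q, l) = l*(-1544 + l + q) (d(q, l) = ((l + q) - 1544)*l = (-1544 + l + q)*l = l*(-1544 + l + q))
(-2585740 + c(-1650))*(d(-1717, -1835) + t) = (-2585740 + 10*(-1650)²)*(-1835*(-1544 - 1835 - 1717) - 666105) = (-2585740 + 10*2722500)*(-1835*(-5096) - 666105) = (-2585740 + 27225000)*(9351160 - 666105) = 24639260*8685055 = 213993328259300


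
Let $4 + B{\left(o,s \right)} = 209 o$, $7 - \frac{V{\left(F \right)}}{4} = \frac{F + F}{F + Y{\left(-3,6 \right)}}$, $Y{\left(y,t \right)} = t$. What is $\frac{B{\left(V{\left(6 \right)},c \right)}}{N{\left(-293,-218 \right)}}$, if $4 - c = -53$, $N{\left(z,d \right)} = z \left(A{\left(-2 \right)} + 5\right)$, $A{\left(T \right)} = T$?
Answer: $- \frac{5012}{879} \approx -5.7019$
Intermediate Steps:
$N{\left(z,d \right)} = 3 z$ ($N{\left(z,d \right)} = z \left(-2 + 5\right) = z 3 = 3 z$)
$V{\left(F \right)} = 28 - \frac{8 F}{6 + F}$ ($V{\left(F \right)} = 28 - 4 \frac{F + F}{F + 6} = 28 - 4 \frac{2 F}{6 + F} = 28 - \frac{8 F}{6 + F}$)
$c = 57$ ($c = 4 - -53 = 4 + 53 = 57$)
$B{\left(o,s \right)} = -4 + 209 o$
$\frac{B{\left(V{\left(6 \right)},c \right)}}{N{\left(-293,-218 \right)}} = \frac{-4 + 209 \frac{4 \left(42 + 5 \cdot 6\right)}{6 + 6}}{3 \left(-293\right)} = \frac{-4 + 209 \frac{4 \left(42 + 30\right)}{12}}{-879} = \left(-4 + 209 \cdot 4 \cdot \frac{1}{12} \cdot 72\right) \left(- \frac{1}{879}\right) = \left(-4 + 209 \cdot 24\right) \left(- \frac{1}{879}\right) = \left(-4 + 5016\right) \left(- \frac{1}{879}\right) = 5012 \left(- \frac{1}{879}\right) = - \frac{5012}{879}$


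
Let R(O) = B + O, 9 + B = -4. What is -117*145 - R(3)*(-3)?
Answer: -16995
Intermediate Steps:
B = -13 (B = -9 - 4 = -13)
R(O) = -13 + O
-117*145 - R(3)*(-3) = -117*145 - (-13 + 3)*(-3) = -16965 - 1*(-10)*(-3) = -16965 + 10*(-3) = -16965 - 30 = -16995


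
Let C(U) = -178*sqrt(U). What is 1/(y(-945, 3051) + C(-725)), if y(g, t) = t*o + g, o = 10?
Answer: 5913/179412025 + 178*I*sqrt(29)/179412025 ≈ 3.2958e-5 + 5.3428e-6*I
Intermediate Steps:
y(g, t) = g + 10*t (y(g, t) = t*10 + g = 10*t + g = g + 10*t)
1/(y(-945, 3051) + C(-725)) = 1/((-945 + 10*3051) - 890*I*sqrt(29)) = 1/((-945 + 30510) - 890*I*sqrt(29)) = 1/(29565 - 890*I*sqrt(29))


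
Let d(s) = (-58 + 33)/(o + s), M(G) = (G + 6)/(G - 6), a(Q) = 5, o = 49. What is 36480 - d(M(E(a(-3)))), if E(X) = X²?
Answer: 35094235/962 ≈ 36481.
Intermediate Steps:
M(G) = (6 + G)/(-6 + G)
d(s) = -25/(49 + s) (d(s) = (-58 + 33)/(49 + s) = -25/(49 + s))
36480 - d(M(E(a(-3)))) = 36480 - (-25)/(49 + (6 + 5²)/(-6 + 5²)) = 36480 - (-25)/(49 + (6 + 25)/(-6 + 25)) = 36480 - (-25)/(49 + 31/19) = 36480 - (-25)/962/19 = 36480 - (-25)*19/962 = 36480 - 1*(-475/962) = 36480 + 475/962 = 35094235/962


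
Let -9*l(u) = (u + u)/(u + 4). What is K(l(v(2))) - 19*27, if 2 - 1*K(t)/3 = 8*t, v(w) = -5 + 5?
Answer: -507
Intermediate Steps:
v(w) = 0
l(u) = -2*u/(9*(4 + u)) (l(u) = -(u + u)/(9*(u + 4)) = -2*u/(9*(4 + u)))
K(t) = 6 - 24*t
K(l(v(2))) - 19*27 = (6 - (-48)*0/(36 + 9*0)) - 19*27 = (6 - (-48)*0/(36 + 0)) - 513 = (6 - (-48)*0/36) - 513 = (6 - 24*0) - 513 = (6 + 0) - 513 = 6 - 513 = -507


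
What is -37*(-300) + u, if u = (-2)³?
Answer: 11092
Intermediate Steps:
u = -8
-37*(-300) + u = -37*(-300) - 8 = 11100 - 8 = 11092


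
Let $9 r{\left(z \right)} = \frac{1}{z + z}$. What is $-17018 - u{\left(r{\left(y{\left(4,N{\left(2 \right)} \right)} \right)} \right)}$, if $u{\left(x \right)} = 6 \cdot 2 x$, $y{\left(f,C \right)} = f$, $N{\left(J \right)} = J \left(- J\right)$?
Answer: $- \frac{102109}{6} \approx -17018.0$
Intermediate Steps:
$N{\left(J \right)} = - J^{2}$
$r{\left(z \right)} = \frac{1}{18 z}$ ($r{\left(z \right)} = \frac{1}{9 \left(z + z\right)} = \frac{1}{9 \cdot 2 z} = \frac{\frac{1}{2} \frac{1}{z}}{9} = \frac{1}{18 z}$)
$u{\left(x \right)} = 12 x$
$-17018 - u{\left(r{\left(y{\left(4,N{\left(2 \right)} \right)} \right)} \right)} = -17018 - 12 \frac{1}{18 \cdot 4} = -17018 - 12 \cdot \frac{1}{18} \cdot \frac{1}{4} = -17018 - 12 \cdot \frac{1}{72} = -17018 - \frac{1}{6} = - \frac{102109}{6}$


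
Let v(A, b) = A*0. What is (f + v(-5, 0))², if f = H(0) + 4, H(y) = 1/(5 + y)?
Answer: 441/25 ≈ 17.640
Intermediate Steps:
v(A, b) = 0
f = 21/5 (f = 1/(5 + 0) + 4 = 1/5 + 4 = ⅕ + 4 = 21/5 ≈ 4.2000)
(f + v(-5, 0))² = (21/5 + 0)² = (21/5)² = 441/25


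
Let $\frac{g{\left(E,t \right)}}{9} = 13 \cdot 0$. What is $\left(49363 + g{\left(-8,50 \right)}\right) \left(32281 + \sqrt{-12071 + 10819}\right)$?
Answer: $1593487003 + 98726 i \sqrt{313} \approx 1.5935 \cdot 10^{9} + 1.7466 \cdot 10^{6} i$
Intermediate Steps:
$g{\left(E,t \right)} = 0$ ($g{\left(E,t \right)} = 9 \cdot 13 \cdot 0 = 9 \cdot 0 = 0$)
$\left(49363 + g{\left(-8,50 \right)}\right) \left(32281 + \sqrt{-12071 + 10819}\right) = \left(49363 + 0\right) \left(32281 + \sqrt{-12071 + 10819}\right) = 49363 \left(32281 + \sqrt{-1252}\right) = 49363 \left(32281 + 2 i \sqrt{313}\right) = 1593487003 + 98726 i \sqrt{313}$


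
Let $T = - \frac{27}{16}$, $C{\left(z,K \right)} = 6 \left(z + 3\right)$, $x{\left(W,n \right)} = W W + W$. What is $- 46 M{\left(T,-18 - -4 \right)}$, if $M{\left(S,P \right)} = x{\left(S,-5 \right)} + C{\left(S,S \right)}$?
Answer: $- \frac{53199}{128} \approx -415.62$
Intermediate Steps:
$x{\left(W,n \right)} = W + W^{2}$ ($x{\left(W,n \right)} = W^{2} + W = W + W^{2}$)
$C{\left(z,K \right)} = 18 + 6 z$ ($C{\left(z,K \right)} = 6 \left(3 + z\right) = 18 + 6 z$)
$T = - \frac{27}{16}$ ($T = \left(-27\right) \frac{1}{16} = - \frac{27}{16} \approx -1.6875$)
$M{\left(S,P \right)} = 18 + 6 S + S \left(1 + S\right)$ ($M{\left(S,P \right)} = S \left(1 + S\right) + \left(18 + 6 S\right) = 18 + 6 S + S \left(1 + S\right)$)
$- 46 M{\left(T,-18 - -4 \right)} = - 46 \left(18 + \left(- \frac{27}{16}\right)^{2} + 7 \left(- \frac{27}{16}\right)\right) = - 46 \left(18 + \frac{729}{256} - \frac{189}{16}\right) = \left(-46\right) \frac{2313}{256} = - \frac{53199}{128}$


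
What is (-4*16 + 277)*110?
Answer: 23430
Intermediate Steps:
(-4*16 + 277)*110 = (-64 + 277)*110 = 213*110 = 23430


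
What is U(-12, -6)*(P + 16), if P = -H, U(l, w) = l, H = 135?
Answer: 1428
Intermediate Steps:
P = -135 (P = -1*135 = -135)
U(-12, -6)*(P + 16) = -12*(-135 + 16) = -12*(-119) = 1428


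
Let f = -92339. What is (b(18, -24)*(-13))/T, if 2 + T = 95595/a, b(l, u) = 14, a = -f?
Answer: 16805698/89083 ≈ 188.65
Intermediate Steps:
a = 92339 (a = -1*(-92339) = 92339)
T = -89083/92339 (T = -2 + 95595/92339 = -89083/92339 ≈ -0.96474)
(b(18, -24)*(-13))/T = (14*(-13))/(-89083/92339) = -182*(-92339/89083) = 16805698/89083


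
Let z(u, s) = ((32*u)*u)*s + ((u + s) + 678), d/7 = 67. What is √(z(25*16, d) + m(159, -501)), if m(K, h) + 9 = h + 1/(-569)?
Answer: 2*√194360287454897/569 ≈ 49003.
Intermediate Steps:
d = 469 (d = 7*67 = 469)
m(K, h) = -5122/569 + h (m(K, h) = -9 + (h + 1/(-569)) = -9 + (h - 1/569) = -9 + (-1/569 + h) = -5122/569 + h)
z(u, s) = 678 + s + u + 32*s*u² (z(u, s) = (32*u²)*s + ((s + u) + 678) = 32*s*u² + (678 + s + u) = 678 + s + u + 32*s*u²)
√(z(25*16, d) + m(159, -501)) = √((678 + 469 + 25*16 + 32*469*(25*16)²) + (-5122/569 - 501)) = √((678 + 469 + 400 + 32*469*400²) - 290191/569) = √((678 + 469 + 400 + 32*469*160000) - 290191/569) = √((678 + 469 + 400 + 2401280000) - 290191/569) = √(2401281547 - 290191/569) = √(1366328910052/569) = 2*√194360287454897/569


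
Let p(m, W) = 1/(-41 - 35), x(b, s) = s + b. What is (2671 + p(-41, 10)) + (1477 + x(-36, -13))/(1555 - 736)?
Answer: 7921973/2964 ≈ 2672.7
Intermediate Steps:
x(b, s) = b + s
p(m, W) = -1/76 (p(m, W) = 1/(-76) = -1/76)
(2671 + p(-41, 10)) + (1477 + x(-36, -13))/(1555 - 736) = (2671 - 1/76) + (1477 + (-36 - 13))/(1555 - 736) = 202995/76 + (1477 - 49)/819 = 202995/76 + 1428*(1/819) = 202995/76 + 68/39 = 7921973/2964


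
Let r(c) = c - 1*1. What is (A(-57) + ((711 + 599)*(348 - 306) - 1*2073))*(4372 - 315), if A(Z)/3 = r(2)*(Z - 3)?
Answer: 214075719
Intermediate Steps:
r(c) = -1 + c (r(c) = c - 1 = -1 + c)
A(Z) = -9 + 3*Z (A(Z) = 3*((-1 + 2)*(Z - 3)) = 3*(1*(-3 + Z)) = 3*(-3 + Z) = -9 + 3*Z)
(A(-57) + ((711 + 599)*(348 - 306) - 1*2073))*(4372 - 315) = ((-9 + 3*(-57)) + ((711 + 599)*(348 - 306) - 1*2073))*(4372 - 315) = ((-9 - 171) + (1310*42 - 2073))*4057 = (-180 + (55020 - 2073))*4057 = (-180 + 52947)*4057 = 52767*4057 = 214075719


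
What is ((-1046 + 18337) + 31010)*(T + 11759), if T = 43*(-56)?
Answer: 451662651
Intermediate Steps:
T = -2408
((-1046 + 18337) + 31010)*(T + 11759) = ((-1046 + 18337) + 31010)*(-2408 + 11759) = (17291 + 31010)*9351 = 48301*9351 = 451662651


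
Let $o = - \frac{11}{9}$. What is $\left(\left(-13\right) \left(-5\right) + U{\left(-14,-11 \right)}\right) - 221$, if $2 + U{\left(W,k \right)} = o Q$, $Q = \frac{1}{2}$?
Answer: $- \frac{2855}{18} \approx -158.61$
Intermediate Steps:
$Q = \frac{1}{2} \approx 0.5$
$o = - \frac{11}{9}$ ($o = \left(-11\right) \frac{1}{9} = - \frac{11}{9} \approx -1.2222$)
$U{\left(W,k \right)} = - \frac{47}{18}$ ($U{\left(W,k \right)} = -2 - \frac{11}{18} = - \frac{47}{18}$)
$\left(\left(-13\right) \left(-5\right) + U{\left(-14,-11 \right)}\right) - 221 = \left(\left(-13\right) \left(-5\right) - \frac{47}{18}\right) - 221 = \left(65 - \frac{47}{18}\right) - 221 = \frac{1123}{18} - 221 = - \frac{2855}{18}$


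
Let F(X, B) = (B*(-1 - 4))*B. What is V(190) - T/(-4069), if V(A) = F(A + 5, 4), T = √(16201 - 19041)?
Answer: -80 + 2*I*√710/4069 ≈ -80.0 + 0.013097*I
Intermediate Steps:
T = 2*I*√710 (T = √(-2840) = 2*I*√710 ≈ 53.292*I)
F(X, B) = -5*B² (F(X, B) = (B*(-5))*B = (-5*B)*B = -5*B²)
V(A) = -80 (V(A) = -5*4² = -5*16 = -80)
V(190) - T/(-4069) = -80 - 2*I*√710/(-4069) = -80 - 2*I*√710*(-1)/4069 = -80 - (-2)*I*√710/4069 = -80 + 2*I*√710/4069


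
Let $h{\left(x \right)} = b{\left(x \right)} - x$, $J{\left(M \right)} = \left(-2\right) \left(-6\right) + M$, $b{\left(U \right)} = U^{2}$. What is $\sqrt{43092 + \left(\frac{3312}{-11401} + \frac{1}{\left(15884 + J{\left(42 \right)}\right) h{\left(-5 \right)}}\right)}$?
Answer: $\frac{\sqrt{1894275198977399253015}}{209664390} \approx 207.59$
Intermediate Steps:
$J{\left(M \right)} = 12 + M$
$h{\left(x \right)} = x^{2} - x$
$\sqrt{43092 + \left(\frac{3312}{-11401} + \frac{1}{\left(15884 + J{\left(42 \right)}\right) h{\left(-5 \right)}}\right)} = \sqrt{43092 + \left(\frac{3312}{-11401} + \frac{1}{\left(15884 + \left(12 + 42\right)\right) \left(- 5 \left(-1 - 5\right)\right)}\right)} = \sqrt{43092 + \left(3312 \left(- \frac{1}{11401}\right) + \frac{1}{\left(15884 + 54\right) \left(\left(-5\right) \left(-6\right)\right)}\right)} = \sqrt{43092 - \left(\frac{3312}{11401} - \frac{1}{15938 \cdot 30}\right)} = \sqrt{43092 + \left(- \frac{3312}{11401} + \frac{1}{15938} \cdot \frac{1}{30}\right)} = \sqrt{43092 + \left(- \frac{3312}{11401} + \frac{1}{478140}\right)} = \sqrt{43092 - \frac{121814483}{419328780}} = \sqrt{\frac{18069593973277}{419328780}} = \frac{\sqrt{1894275198977399253015}}{209664390}$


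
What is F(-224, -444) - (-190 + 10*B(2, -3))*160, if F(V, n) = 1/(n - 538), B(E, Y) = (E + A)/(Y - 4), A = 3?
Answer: 216825593/6874 ≈ 31543.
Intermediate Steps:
B(E, Y) = (3 + E)/(-4 + Y) (B(E, Y) = (E + 3)/(Y - 4) = (3 + E)/(-4 + Y))
F(V, n) = 1/(-538 + n)
F(-224, -444) - (-190 + 10*B(2, -3))*160 = 1/(-538 - 444) - (-190 + 10*((3 + 2)/(-4 - 3)))*160 = 1/(-982) - (-190 + 10*(5/(-7)))*160 = -1/982 - (-190 + 10*(-⅐*5))*160 = -1/982 - (-190 + 10*(-5/7))*160 = -1/982 - (-190 - 50/7)*160 = -1/982 - (-1380)*160/7 = -1/982 - 1*(-220800/7) = -1/982 + 220800/7 = 216825593/6874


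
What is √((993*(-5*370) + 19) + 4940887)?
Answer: 28*√3959 ≈ 1761.8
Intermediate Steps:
√((993*(-5*370) + 19) + 4940887) = √((993*(-1850) + 19) + 4940887) = √((-1837050 + 19) + 4940887) = √(-1837031 + 4940887) = √3103856 = 28*√3959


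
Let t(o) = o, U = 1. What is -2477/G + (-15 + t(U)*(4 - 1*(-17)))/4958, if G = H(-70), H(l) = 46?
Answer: -6140345/114034 ≈ -53.847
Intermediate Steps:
G = 46
-2477/G + (-15 + t(U)*(4 - 1*(-17)))/4958 = -2477/46 + (-15 + 1*(4 - 1*(-17)))/4958 = -2477*1/46 + (-15 + 1*(4 + 17))*(1/4958) = -2477/46 + (-15 + 1*21)*(1/4958) = -2477/46 + (-15 + 21)*(1/4958) = -2477/46 + 6*(1/4958) = -2477/46 + 3/2479 = -6140345/114034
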